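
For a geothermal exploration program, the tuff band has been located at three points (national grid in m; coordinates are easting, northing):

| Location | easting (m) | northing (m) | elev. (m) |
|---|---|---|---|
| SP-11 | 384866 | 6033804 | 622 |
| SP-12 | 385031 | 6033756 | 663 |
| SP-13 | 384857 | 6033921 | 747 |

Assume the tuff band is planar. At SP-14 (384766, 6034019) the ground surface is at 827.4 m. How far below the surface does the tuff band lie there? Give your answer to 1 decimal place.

23.4 m

Let the plane be z = a·easting + b·northing + c.
SP-12−SP-11: 165a − 48b = 41;  SP-13−SP-11: −9a + 117b = 125.
Solving gives a = 0.572087109, b = 1.112382769.
Then c = 622 − a·384866 − b·6033804 = −6931454.48.
At (384766, 6034019): z_contact = 220119.67 + 6712138.76 − 6931454.48 = 803.95 m.
Depth below ground = 827.4 − 803.95 = 23.4 m.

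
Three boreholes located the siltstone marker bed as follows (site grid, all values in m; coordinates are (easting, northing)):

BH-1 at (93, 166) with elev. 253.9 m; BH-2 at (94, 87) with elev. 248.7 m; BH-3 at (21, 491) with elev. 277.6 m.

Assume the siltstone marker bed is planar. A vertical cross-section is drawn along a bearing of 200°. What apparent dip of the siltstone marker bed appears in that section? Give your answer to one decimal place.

2.9°

Two edge vectors: BH-1→BH-2 = (1, -79, -5.2), BH-1→BH-3 = (-72, 325, 23.7).
Normal n = (BH-1→BH-2) × (BH-1→BH-3) = (-182.3, 350.7, -5363).
So ∂z/∂E = −n_x/n_z = −0.03399 and ∂z/∂N = −n_y/n_z = 0.06539.
Unit vector along 200° is (sin 200°, cos 200°) = (-0.3420, -0.9397).
Slope in that direction = a·(-0.3420) + b·(-0.9397) = −0.04982.
Apparent dip = arctan|0.04982| = 2.9° (true dip is 4.2°, so apparent ≤ true as expected).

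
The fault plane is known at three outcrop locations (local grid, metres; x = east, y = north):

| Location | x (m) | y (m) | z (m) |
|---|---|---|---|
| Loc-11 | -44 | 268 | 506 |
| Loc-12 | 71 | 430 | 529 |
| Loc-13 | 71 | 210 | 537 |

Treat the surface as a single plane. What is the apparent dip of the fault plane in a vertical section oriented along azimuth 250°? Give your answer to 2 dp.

Two edge vectors: Loc-11→Loc-12 = (115, 162, 23), Loc-11→Loc-13 = (115, -58, 31).
Normal n = (Loc-11→Loc-12) × (Loc-11→Loc-13) = (6356, -920, -25300).
So ∂z/∂x = −n_x/n_z = 0.25123 and ∂z/∂y = −n_y/n_z = −0.03636.
Unit vector along 250° is (sin 250°, cos 250°) = (-0.9397, -0.3420).
Slope in that direction = a·(-0.9397) + b·(-0.3420) = −0.22364.
Apparent dip = arctan|0.22364| = 12.61° (true dip is 14.2°, so apparent ≤ true as expected).

12.61°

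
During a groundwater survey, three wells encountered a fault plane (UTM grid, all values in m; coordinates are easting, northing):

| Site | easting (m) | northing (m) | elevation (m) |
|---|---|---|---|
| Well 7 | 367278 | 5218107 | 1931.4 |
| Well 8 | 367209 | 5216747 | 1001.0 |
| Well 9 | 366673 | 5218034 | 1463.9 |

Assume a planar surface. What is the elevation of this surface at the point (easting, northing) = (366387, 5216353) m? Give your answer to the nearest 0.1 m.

174.5 m

Two edge vectors: Well 7→Well 8 = (-69, -1360, -930.4), Well 7→Well 9 = (-605, -73, -467.5).
Normal n = (Well 7→Well 8) × (Well 7→Well 9) = (567880.8, 530634.5, -817763).
So ∂z/∂easting = −n_x/n_z = 0.694432005 and ∂z/∂northing = −n_y/n_z = 0.648885435.
Intercept c from Well 7: 1931.4 − 255049.60 − 3385953.63 = −3639071.83.
At (366387, 5216353): z = 254430.9 + 3384815.5 − 3639071.83 = 174.5 m.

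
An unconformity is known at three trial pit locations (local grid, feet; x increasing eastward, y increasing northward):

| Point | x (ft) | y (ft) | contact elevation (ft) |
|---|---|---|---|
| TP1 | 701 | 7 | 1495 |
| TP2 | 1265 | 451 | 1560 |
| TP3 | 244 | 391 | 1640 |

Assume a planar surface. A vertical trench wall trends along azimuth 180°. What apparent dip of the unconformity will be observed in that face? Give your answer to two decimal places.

Two edge vectors: TP1→TP2 = (564, 444, 65), TP1→TP3 = (-457, 384, 145).
Normal n = (TP1→TP2) × (TP1→TP3) = (39420, -111485, 419484).
So ∂z/∂x = −n_x/n_z = −0.09397 and ∂z/∂y = −n_y/n_z = 0.26577.
Unit vector along 180° is (sin 180°, cos 180°) = (0.0000, -1.0000).
Slope in that direction = a·(0.0000) + b·(-1.0000) = −0.26577.
Apparent dip = arctan|0.26577| = 14.88° (true dip is 15.7°, so apparent ≤ true as expected).

14.88°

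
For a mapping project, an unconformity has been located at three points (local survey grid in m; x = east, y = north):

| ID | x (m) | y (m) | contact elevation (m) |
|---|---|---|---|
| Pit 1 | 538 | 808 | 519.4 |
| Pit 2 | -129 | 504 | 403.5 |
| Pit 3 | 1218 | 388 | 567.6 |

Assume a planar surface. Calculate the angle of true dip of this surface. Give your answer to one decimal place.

Two edge vectors: Pit 1→Pit 2 = (-667, -304, -115.9), Pit 1→Pit 3 = (680, -420, 48.2).
Normal n = (Pit 1→Pit 2) × (Pit 1→Pit 3) = (-63330.8, -46662.6, 486860).
So ∂z/∂x = −n_x/n_z = 0.13008 and ∂z/∂y = −n_y/n_z = 0.09584.
Gradient magnitude |∇z| = √(a² + b²) = √(0.01692 + 0.00919) = 0.16158.
True dip = arctan(0.16158) = 9.2°, dipping toward SW (azimuth ≈ 234°).

9.2°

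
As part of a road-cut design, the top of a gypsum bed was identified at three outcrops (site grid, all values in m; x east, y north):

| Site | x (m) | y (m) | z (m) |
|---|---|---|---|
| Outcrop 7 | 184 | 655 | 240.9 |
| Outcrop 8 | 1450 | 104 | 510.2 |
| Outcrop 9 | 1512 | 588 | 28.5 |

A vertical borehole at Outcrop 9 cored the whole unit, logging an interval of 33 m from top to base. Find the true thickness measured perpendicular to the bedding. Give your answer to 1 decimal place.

23.4 m

Let the plane be z = a·x + b·y + c.
Outcrop 8−Outcrop 7: 1266a − 551b = 269.3;  Outcrop 9−Outcrop 7: 1328a − 67b = −212.4.
Solving gives a = −0.20880, b = −0.96850.
|∇z| = √(a²+b²) = 0.99075, so dip δ = arctan(0.99075) = 44.73°.
True thickness = vertical thickness × cos δ = 33 × cos 44.73° = 23.4 m.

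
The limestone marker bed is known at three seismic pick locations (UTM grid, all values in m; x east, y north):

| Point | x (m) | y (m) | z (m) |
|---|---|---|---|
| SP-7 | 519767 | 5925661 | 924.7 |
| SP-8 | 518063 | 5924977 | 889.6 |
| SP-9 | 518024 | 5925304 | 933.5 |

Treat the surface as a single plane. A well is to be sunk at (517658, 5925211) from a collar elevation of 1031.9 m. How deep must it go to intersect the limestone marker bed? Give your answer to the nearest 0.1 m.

98.9 m

Let the plane be z = a·x + b·y + c.
SP-8−SP-7: −1704a − 684b = −35.1;  SP-9−SP-7: −1743a − 357b = 8.8.
Solving gives a = −0.031769838, b = 0.130461701.
Then c = 924.7 − a·519767 − b·5925661 = −755634.20.
At (517658, 5925211): z_contact = −16445.91 + 773013.11 − 755634.20 = 932.99 m.
Depth below ground = 1031.9 − 932.99 = 98.9 m.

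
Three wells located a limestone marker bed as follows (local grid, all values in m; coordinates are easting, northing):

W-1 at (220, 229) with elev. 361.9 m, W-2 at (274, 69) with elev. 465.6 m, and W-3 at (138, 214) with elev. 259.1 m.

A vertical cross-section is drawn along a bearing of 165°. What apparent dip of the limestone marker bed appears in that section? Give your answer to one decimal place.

Let the plane be z = a·easting + b·northing + c.
W-2−W-1: 54a − 160b = 103.7;  W-3−W-1: −82a − 15b = −102.8.
Solving gives a = 1.29243, b = −0.21193.
Unit vector along 165° is (sin 165°, cos 165°) = (0.2588, -0.9659).
Slope in that direction = a·(0.2588) + b·(-0.9659) = 0.53921.
Apparent dip = arctan|0.53921| = 28.3° (true dip is 52.6°, so apparent ≤ true as expected).

28.3°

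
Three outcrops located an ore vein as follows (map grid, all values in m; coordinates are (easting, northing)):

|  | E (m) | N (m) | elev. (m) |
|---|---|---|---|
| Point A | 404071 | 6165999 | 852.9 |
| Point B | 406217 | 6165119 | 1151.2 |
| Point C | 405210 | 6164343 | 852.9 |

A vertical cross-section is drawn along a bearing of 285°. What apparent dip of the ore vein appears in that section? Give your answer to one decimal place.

8.7°

Let the plane be z = a·E + b·N + c.
Point B−Point A: 2146a − 880b = 298.3;  Point C−Point A: 1139a − 1656b = 0.
Solving gives a = 0.19361, b = 0.13316.
Unit vector along 285° is (sin 285°, cos 285°) = (-0.9659, 0.2588).
Slope in that direction = a·(-0.9659) + b·(0.2588) = −0.15255.
Apparent dip = arctan|0.15255| = 8.7° (true dip is 13.2°, so apparent ≤ true as expected).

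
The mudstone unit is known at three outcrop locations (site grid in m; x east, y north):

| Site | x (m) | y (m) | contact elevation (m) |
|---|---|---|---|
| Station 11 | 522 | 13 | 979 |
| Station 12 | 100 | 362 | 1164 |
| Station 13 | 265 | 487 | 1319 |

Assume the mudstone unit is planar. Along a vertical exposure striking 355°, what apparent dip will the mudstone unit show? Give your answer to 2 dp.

40.09°

Let the plane be z = a·x + b·y + c.
Station 12−Station 11: −422a + 349b = 185;  Station 13−Station 11: −257a + 474b = 340.
Solving gives a = 0.28069, b = 0.86949.
Unit vector along 355° is (sin 355°, cos 355°) = (-0.0872, 0.9962).
Slope in that direction = a·(-0.0872) + b·(0.9962) = 0.84172.
Apparent dip = arctan|0.84172| = 40.09° (true dip is 42.4°, so apparent ≤ true as expected).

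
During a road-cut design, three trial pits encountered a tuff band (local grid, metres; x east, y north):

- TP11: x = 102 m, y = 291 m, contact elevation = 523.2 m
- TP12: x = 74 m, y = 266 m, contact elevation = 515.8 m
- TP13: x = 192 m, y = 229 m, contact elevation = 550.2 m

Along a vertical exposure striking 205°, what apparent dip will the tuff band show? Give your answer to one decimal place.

Let the plane be z = a·x + b·y + c.
TP12−TP11: −28a − 25b = −7.4;  TP13−TP11: 90a − 62b = 27.
Solving gives a = 0.28445, b = −0.02258.
Unit vector along 205° is (sin 205°, cos 205°) = (-0.4226, -0.9063).
Slope in that direction = a·(-0.4226) + b·(-0.9063) = −0.09975.
Apparent dip = arctan|0.09975| = 5.7° (true dip is 15.9°, so apparent ≤ true as expected).

5.7°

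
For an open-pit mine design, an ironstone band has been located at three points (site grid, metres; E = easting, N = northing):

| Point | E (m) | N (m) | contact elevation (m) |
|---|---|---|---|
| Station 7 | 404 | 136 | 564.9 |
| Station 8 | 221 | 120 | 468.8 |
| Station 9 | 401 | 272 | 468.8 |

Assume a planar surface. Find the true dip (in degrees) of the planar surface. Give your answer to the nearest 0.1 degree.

Two edge vectors: Station 7→Station 8 = (-183, -16, -96.1), Station 7→Station 9 = (-3, 136, -96.1).
Normal n = (Station 7→Station 8) × (Station 7→Station 9) = (14607.2, -17298, -24936).
So ∂z/∂E = −n_x/n_z = 0.58579 and ∂z/∂N = −n_y/n_z = −0.69370.
Gradient magnitude |∇z| = √(a² + b²) = √(0.34315 + 0.48121) = 0.90794.
True dip = arctan(0.90794) = 42.2°, dipping toward NW (azimuth ≈ 320°).

42.2°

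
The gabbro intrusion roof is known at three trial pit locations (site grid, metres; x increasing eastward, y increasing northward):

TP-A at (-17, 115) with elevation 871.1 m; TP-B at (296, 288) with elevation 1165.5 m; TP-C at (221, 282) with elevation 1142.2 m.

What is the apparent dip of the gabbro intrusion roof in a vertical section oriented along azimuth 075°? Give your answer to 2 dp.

Two edge vectors: TP-A→TP-B = (313, 173, 294.4), TP-A→TP-C = (238, 167, 271.1).
Normal n = (TP-A→TP-B) × (TP-A→TP-C) = (-2264.5, -14787.1, 11097).
So ∂z/∂x = −n_x/n_z = 0.20406 and ∂z/∂y = −n_y/n_z = 1.33253.
Unit vector along 075° is (sin 75°, cos 75°) = (0.9659, 0.2588).
Slope in that direction = a·(0.9659) + b·(0.2588) = 0.54200.
Apparent dip = arctan|0.54200| = 28.46° (true dip is 53.4°, so apparent ≤ true as expected).

28.46°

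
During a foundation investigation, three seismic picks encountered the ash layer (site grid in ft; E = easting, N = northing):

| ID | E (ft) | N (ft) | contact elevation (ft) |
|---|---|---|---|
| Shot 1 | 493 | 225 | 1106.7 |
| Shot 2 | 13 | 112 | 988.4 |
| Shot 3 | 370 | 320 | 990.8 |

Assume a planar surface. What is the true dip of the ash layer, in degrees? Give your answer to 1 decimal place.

Two edge vectors: Shot 1→Shot 2 = (-480, -113, -118.3), Shot 1→Shot 3 = (-123, 95, -115.9).
Normal n = (Shot 1→Shot 2) × (Shot 1→Shot 3) = (24335.2, -41081.1, -59499).
So ∂z/∂E = −n_x/n_z = 0.40900 and ∂z/∂N = −n_y/n_z = −0.69045.
Gradient magnitude |∇z| = √(a² + b²) = √(0.16728 + 0.47672) = 0.80250.
True dip = arctan(0.80250) = 38.7°, dipping toward NNW (azimuth ≈ 329°).

38.7°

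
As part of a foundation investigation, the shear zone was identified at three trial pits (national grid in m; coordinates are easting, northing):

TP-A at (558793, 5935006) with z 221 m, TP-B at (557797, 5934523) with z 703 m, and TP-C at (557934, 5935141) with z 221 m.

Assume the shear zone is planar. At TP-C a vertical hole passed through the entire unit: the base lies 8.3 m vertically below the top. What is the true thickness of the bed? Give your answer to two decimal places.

Let the plane be z = a·easting + b·northing + c.
TP-B−TP-A: −996a − 483b = 482;  TP-C−TP-A: −859a + 135b = 0.
Solving gives a = −0.11845, b = −0.75368.
|∇z| = √(a²+b²) = 0.76293, so dip δ = arctan(0.76293) = 37.34°.
True thickness = vertical thickness × cos δ = 8.3 × cos 37.34° = 6.60 m.

6.60 m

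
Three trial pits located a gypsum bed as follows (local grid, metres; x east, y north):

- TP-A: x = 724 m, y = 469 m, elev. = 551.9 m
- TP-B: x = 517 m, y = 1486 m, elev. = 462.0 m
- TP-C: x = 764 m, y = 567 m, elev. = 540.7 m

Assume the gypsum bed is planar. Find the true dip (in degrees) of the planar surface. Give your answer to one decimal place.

6.0°

Two edge vectors: TP-A→TP-B = (-207, 1017, -89.9), TP-A→TP-C = (40, 98, -11.2).
Normal n = (TP-A→TP-B) × (TP-A→TP-C) = (-2580.2, -5914.4, -60966).
So ∂z/∂x = −n_x/n_z = −0.04232 and ∂z/∂y = −n_y/n_z = −0.09701.
Gradient magnitude |∇z| = √(a² + b²) = √(0.00179 + 0.00941) = 0.10584.
True dip = arctan(0.10584) = 6.0°, dipping toward NNE (azimuth ≈ 024°).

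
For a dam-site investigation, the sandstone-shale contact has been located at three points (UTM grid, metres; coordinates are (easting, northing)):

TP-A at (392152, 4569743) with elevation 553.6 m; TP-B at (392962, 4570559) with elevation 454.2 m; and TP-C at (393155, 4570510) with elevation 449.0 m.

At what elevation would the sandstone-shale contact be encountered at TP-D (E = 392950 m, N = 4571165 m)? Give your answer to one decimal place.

408.7 m

Two edge vectors: TP-A→TP-B = (810, 816, -99.4), TP-A→TP-C = (1003, 767, -104.6).
Normal n = (TP-A→TP-B) × (TP-A→TP-C) = (-9113.8, -14972.2, -197178).
So ∂z/∂E = −n_x/n_z = −0.046221181 and ∂z/∂N = −n_y/n_z = −0.075932406.
Intercept c from TP-A: 553.6 + 18125.73 + 346991.58 = 365670.91.
At (392950, 4571165): z = −18162.6 − 347099.6 + 365670.91 = 408.7 m.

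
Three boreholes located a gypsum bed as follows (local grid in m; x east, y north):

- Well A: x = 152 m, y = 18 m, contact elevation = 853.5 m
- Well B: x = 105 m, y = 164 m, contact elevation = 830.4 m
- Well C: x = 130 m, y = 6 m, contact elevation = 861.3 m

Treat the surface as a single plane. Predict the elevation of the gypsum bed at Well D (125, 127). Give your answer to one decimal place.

834.4 m

Let the plane be z = a·x + b·y + c.
Well B−Well A: −47a + 146b = −23.1;  Well C−Well A: −22a − 12b = 7.8.
Solving gives a = −0.22818, b = −0.23167.
Then c = 853.5 − a·152 − b·18 = 892.35.
At (125, 127): z = −28.5 − 29.4 + 892.35 = 834.4 m.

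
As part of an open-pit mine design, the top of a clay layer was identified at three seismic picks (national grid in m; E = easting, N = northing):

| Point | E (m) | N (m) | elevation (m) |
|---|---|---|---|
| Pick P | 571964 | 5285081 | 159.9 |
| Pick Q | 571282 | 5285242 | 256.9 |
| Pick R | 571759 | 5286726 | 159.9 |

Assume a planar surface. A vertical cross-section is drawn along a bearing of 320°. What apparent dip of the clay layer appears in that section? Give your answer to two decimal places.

Two edge vectors: Pick P→Pick Q = (-682, 161, 97), Pick P→Pick R = (-205, 1645, 0).
Normal n = (Pick P→Pick Q) × (Pick P→Pick R) = (-159565, -19885, -1088885).
So ∂z/∂E = −n_x/n_z = −0.14654 and ∂z/∂N = −n_y/n_z = −0.01826.
Unit vector along 320° is (sin 320°, cos 320°) = (-0.6428, 0.7660).
Slope in that direction = a·(-0.6428) + b·(0.7660) = 0.08020.
Apparent dip = arctan|0.08020| = 4.59° (true dip is 8.4°, so apparent ≤ true as expected).

4.59°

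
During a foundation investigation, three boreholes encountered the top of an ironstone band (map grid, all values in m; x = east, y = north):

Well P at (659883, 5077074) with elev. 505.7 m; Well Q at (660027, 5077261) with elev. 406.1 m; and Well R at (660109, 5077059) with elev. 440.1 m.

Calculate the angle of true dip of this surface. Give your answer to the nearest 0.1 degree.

Let the plane be z = a·x + b·y + c.
Well Q−Well P: 144a + 187b = −99.6;  Well R−Well P: 226a − 15b = −65.6.
Solving gives a = −0.30978, b = −0.29407.
Gradient magnitude |∇z| = √(a² + b²) = √(0.09597 + 0.08648) = 0.42713.
True dip = arctan(0.42713) = 23.1°, dipping toward NE (azimuth ≈ 046°).

23.1°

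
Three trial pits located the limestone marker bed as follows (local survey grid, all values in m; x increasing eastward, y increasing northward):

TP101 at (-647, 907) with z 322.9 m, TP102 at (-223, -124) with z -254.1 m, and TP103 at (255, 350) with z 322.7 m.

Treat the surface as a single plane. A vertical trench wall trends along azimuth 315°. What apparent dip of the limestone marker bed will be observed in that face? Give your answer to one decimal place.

11.5°

Two edge vectors: TP101→TP102 = (424, -1031, -577), TP101→TP103 = (902, -557, -0.2).
Normal n = (TP101→TP102) × (TP101→TP103) = (-321182.8, -520369.2, 693794).
So ∂z/∂x = −n_x/n_z = 0.46294 and ∂z/∂y = −n_y/n_z = 0.75003.
Unit vector along 315° is (sin 315°, cos 315°) = (-0.7071, 0.7071).
Slope in that direction = a·(-0.7071) + b·(0.7071) = 0.20301.
Apparent dip = arctan|0.20301| = 11.5° (true dip is 41.4°, so apparent ≤ true as expected).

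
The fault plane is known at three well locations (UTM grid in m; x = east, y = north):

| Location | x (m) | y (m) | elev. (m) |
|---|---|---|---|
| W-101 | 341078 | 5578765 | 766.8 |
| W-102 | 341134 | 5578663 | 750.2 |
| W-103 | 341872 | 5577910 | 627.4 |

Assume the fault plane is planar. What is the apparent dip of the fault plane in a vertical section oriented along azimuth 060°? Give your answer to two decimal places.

Let the plane be z = a·x + b·y + c.
W-102−W-101: 56a − 102b = −16.6;  W-103−W-101: 794a − 855b = −139.4.
Solving gives a = −0.00078, b = 0.16232.
Unit vector along 060° is (sin 60°, cos 60°) = (0.8660, 0.5000).
Slope in that direction = a·(0.8660) + b·(0.5000) = 0.08048.
Apparent dip = arctan|0.08048| = 4.60° (true dip is 9.2°, so apparent ≤ true as expected).

4.60°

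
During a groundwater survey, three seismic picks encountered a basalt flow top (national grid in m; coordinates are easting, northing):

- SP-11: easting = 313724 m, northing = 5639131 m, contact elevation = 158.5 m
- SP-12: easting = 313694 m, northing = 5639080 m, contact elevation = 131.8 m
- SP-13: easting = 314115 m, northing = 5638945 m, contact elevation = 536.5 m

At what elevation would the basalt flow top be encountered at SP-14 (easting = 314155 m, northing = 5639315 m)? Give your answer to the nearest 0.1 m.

561.4 m

Let the plane be z = a·easting + b·northing + c.
SP-12−SP-11: −30a − 51b = −26.7;  SP-13−SP-11: 391a − 186b = 378.
Solving gives a = 0.949970612, b = −0.035276831.
Then c = 158.5 − a·313724 − b·5639131 = −98939.41.
At (314155, 5639315): z = 298438.0 − 198937.2 − 98939.41 = 561.4 m.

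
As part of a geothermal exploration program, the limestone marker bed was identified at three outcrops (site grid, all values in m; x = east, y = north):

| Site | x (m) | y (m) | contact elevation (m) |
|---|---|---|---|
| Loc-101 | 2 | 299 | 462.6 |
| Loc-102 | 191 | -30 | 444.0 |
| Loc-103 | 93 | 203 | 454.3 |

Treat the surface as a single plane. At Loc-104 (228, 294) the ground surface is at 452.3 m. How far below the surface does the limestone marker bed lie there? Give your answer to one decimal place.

Let the plane be z = a·x + b·y + c.
Loc-102−Loc-101: 189a − 329b = −18.6;  Loc-103−Loc-101: 91a − 96b = −8.3.
Solving gives a = −0.08013, b = 0.01050.
Then c = 462.6 − a·2 − b·299 = 459.62.
At (228, 294): z_contact = −18.27 + 3.09 + 459.62 = 444.44 m.
Depth below ground = 452.3 − 444.44 = 7.9 m.

7.9 m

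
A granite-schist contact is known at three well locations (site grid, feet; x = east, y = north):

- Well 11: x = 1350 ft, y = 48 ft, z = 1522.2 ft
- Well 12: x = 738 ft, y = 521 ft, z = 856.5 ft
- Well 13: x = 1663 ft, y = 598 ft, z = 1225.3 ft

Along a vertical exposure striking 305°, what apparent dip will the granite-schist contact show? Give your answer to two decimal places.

40.13°

Let the plane be z = a·x + b·y + c.
Well 12−Well 11: −612a + 473b = −665.7;  Well 13−Well 11: 313a + 550b = −296.9.
Solving gives a = 0.46570, b = −0.80484.
Unit vector along 305° is (sin 305°, cos 305°) = (-0.8192, 0.5736).
Slope in that direction = a·(-0.8192) + b·(0.5736) = −0.84312.
Apparent dip = arctan|0.84312| = 40.13° (true dip is 42.9°, so apparent ≤ true as expected).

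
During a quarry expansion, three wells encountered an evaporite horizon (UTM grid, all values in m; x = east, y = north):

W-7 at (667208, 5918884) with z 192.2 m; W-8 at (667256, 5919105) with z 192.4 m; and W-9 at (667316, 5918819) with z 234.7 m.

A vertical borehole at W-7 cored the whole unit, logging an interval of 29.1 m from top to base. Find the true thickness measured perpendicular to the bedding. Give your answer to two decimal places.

27.41 m

Two edge vectors: W-7→W-8 = (48, 221, 0.2), W-7→W-9 = (108, -65, 42.5).
Normal n = (W-7→W-8) × (W-7→W-9) = (9405.5, -2018.4, -26988).
So ∂z/∂x = −n_x/n_z = 0.34851 and ∂z/∂y = −n_y/n_z = −0.07479.
|∇z| = √(a²+b²) = 0.35644, so dip δ = arctan(0.35644) = 19.62°.
True thickness = vertical thickness × cos δ = 29.1 × cos 19.62° = 27.41 m.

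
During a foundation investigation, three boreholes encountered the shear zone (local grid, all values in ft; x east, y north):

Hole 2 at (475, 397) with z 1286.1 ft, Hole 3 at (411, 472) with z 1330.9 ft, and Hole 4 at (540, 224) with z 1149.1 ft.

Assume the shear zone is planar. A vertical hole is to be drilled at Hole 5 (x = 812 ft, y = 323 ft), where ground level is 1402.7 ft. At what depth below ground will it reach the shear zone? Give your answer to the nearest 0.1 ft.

49.2 ft

Two edge vectors: Hole 2→Hole 3 = (-64, 75, 44.8), Hole 2→Hole 4 = (65, -173, -137).
Normal n = (Hole 2→Hole 3) × (Hole 2→Hole 4) = (-2524.6, -5856, 6197).
So ∂z/∂x = −n_x/n_z = 0.40739 and ∂z/∂y = −n_y/n_z = 0.94497.
Intercept c from Hole 2: 1286.1 − 193.51 − 375.15 = 717.44.
At (812, 323): z_contact = 330.80 + 305.23 + 717.44 = 1353.46 ft.
Depth below ground = 1402.7 − 1353.46 = 49.2 ft.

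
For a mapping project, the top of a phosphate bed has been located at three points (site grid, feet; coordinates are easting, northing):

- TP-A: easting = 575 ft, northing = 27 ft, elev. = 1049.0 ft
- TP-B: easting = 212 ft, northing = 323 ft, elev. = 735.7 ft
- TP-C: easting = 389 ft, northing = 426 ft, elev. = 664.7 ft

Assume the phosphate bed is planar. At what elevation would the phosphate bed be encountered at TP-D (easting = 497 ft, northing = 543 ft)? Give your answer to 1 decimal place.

Two edge vectors: TP-A→TP-B = (-363, 296, -313.3), TP-A→TP-C = (-186, 399, -384.3).
Normal n = (TP-A→TP-B) × (TP-A→TP-C) = (11253.9, -81227.1, -89781).
So ∂z/∂easting = −n_x/n_z = 0.12535 and ∂z/∂northing = −n_y/n_z = −0.90472.
Intercept c from TP-A: 1049 − 72.08 + 24.43 = 1001.35.
At (497, 543): z = 62.3 − 491.3 + 1001.35 = 572.4 ft.

572.4 ft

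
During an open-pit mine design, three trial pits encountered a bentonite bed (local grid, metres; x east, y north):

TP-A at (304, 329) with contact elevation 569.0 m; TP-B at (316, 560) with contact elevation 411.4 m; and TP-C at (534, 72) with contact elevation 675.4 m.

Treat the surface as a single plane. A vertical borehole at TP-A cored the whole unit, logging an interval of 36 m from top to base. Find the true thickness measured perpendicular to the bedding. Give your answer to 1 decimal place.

Let the plane be z = a·x + b·y + c.
TP-B−TP-A: 12a + 231b = −157.6;  TP-C−TP-A: 230a − 257b = 106.4.
Solving gives a = −0.28329, b = −0.66753.
|∇z| = √(a²+b²) = 0.72516, so dip δ = arctan(0.72516) = 35.95°.
True thickness = vertical thickness × cos δ = 36 × cos 35.95° = 29.1 m.

29.1 m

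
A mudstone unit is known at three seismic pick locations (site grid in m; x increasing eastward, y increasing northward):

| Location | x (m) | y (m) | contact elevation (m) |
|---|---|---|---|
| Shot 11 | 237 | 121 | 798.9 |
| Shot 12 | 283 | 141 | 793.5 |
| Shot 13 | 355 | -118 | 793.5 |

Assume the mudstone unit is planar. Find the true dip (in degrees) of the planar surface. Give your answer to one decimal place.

Let the plane be z = a·x + b·y + c.
Shot 12−Shot 11: 46a + 20b = −5.4;  Shot 13−Shot 11: 118a − 239b = −5.4.
Solving gives a = −0.10473, b = −0.02911.
Gradient magnitude |∇z| = √(a² + b²) = √(0.01097 + 0.00085) = 0.10870.
True dip = arctan(0.10870) = 6.2°, dipping toward ENE (azimuth ≈ 074°).

6.2°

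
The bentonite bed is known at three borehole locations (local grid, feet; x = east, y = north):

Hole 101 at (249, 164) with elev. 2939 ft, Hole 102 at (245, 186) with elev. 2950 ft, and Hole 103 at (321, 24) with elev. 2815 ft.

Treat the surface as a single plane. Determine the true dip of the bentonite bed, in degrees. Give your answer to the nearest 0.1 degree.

50.1°

Two edge vectors: Hole 101→Hole 102 = (-4, 22, 11), Hole 101→Hole 103 = (72, -140, -124).
Normal n = (Hole 101→Hole 102) × (Hole 101→Hole 103) = (-1188, 296, -1024).
So ∂z/∂x = −n_x/n_z = −1.16016 and ∂z/∂y = −n_y/n_z = 0.28906.
Gradient magnitude |∇z| = √(a² + b²) = √(1.34596 + 0.08356) = 1.19563.
True dip = arctan(1.19563) = 50.1°, dipping toward ESE (azimuth ≈ 104°).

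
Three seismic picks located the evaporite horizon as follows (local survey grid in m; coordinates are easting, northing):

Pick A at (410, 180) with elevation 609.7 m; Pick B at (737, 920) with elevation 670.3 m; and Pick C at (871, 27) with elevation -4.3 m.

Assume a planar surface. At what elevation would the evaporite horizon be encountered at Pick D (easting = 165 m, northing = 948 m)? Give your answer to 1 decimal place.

Let the plane be z = a·easting + b·northing + c.
Pick B−Pick A: 327a + 740b = 60.6;  Pick C−Pick A: 461a − 153b = −614.
Solving gives a = −1.13784, b = 0.58469.
Then c = 609.7 − a·410 − b·180 = 970.97.
At (165, 948): z = −187.7 + 554.3 + 970.97 = 1337.5 m.

1337.5 m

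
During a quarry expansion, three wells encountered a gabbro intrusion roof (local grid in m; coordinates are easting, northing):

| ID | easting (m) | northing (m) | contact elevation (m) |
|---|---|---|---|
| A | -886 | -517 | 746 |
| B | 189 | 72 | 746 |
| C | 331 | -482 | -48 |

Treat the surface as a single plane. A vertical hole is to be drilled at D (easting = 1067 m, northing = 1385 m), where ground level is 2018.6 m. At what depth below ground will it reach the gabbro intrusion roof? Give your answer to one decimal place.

227.1 m

Let the plane be z = a·easting + b·northing + c.
B−A: 1075a + 589b = 0;  C−A: 1217a + 35b = −794.
Solving gives a = −0.688566, b = 1.256721.
Then c = 746 − a·-886 − b·-517 = 785.66.
At (1067, 1385): z_contact = −734.70 + 1740.56 + 785.66 = 1791.51 m.
Depth below ground = 2018.6 − 1791.51 = 227.1 m.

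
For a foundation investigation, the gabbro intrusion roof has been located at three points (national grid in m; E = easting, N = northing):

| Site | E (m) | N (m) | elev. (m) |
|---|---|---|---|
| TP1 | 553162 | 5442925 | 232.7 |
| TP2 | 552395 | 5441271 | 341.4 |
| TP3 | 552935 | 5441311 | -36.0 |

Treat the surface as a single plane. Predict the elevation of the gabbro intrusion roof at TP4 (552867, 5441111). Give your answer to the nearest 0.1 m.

Let the plane be z = a·E + b·N + c.
TP2−TP1: −767a − 1654b = 108.7;  TP3−TP1: −227a − 1614b = −268.7.
Solving gives a = −0.718708376, b = 0.267563074.
Then c = 232.7 − a·553162 − b·5442925 = −1058530.88.
At (552867, 5441111): z = −397350.1 + 1455840.4 − 1058530.88 = -40.6 m.

-40.6 m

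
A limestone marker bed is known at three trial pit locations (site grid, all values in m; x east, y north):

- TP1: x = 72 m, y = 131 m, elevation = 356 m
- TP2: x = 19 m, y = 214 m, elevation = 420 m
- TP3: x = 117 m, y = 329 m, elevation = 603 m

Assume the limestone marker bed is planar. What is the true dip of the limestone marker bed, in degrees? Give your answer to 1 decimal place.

Let the plane be z = a·x + b·y + c.
TP2−TP1: −53a + 83b = 64;  TP3−TP1: 45a + 198b = 247.
Solving gives a = 0.55021, b = 1.12243.
Gradient magnitude |∇z| = √(a² + b²) = √(0.30274 + 1.25984) = 1.25003.
True dip = arctan(1.25003) = 51.3°, dipping toward SSW (azimuth ≈ 206°).

51.3°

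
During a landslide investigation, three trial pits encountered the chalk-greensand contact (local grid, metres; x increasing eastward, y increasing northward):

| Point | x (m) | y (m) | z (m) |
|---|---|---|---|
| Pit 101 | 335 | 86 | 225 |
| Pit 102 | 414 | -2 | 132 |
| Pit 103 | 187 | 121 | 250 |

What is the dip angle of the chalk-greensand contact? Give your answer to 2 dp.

49.08°

Let the plane be z = a·x + b·y + c.
Pit 102−Pit 101: 79a − 88b = −93;  Pit 103−Pit 101: −148a + 35b = 25.
Solving gives a = 0.10284, b = 1.14914.
Gradient magnitude |∇z| = √(a² + b²) = √(0.01058 + 1.32052) = 1.15373.
True dip = arctan(1.15373) = 49.08°, dipping toward S (azimuth ≈ 185°).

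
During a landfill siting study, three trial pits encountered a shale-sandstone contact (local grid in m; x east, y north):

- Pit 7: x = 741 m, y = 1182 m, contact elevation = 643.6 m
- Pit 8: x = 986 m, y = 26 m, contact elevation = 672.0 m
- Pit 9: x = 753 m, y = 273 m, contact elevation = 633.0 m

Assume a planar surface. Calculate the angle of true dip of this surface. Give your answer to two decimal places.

Let the plane be z = a·x + b·y + c.
Pit 8−Pit 7: 245a − 1156b = 28.4;  Pit 9−Pit 7: 12a − 909b = −10.6.
Solving gives a = 0.18229, b = 0.01407.
Gradient magnitude |∇z| = √(a² + b²) = √(0.03323 + 0.00020) = 0.18284.
True dip = arctan(0.18284) = 10.36°, dipping toward W (azimuth ≈ 266°).

10.36°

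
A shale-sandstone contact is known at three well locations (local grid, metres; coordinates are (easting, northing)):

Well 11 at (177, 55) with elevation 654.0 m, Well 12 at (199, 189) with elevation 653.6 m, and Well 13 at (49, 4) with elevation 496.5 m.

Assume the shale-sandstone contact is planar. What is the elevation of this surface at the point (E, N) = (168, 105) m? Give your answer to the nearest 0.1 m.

Two edge vectors: Well 11→Well 12 = (22, 134, -0.4), Well 11→Well 13 = (-128, -51, -157.5).
Normal n = (Well 11→Well 12) × (Well 11→Well 13) = (-21125.4, 3516.2, 16030).
So ∂z/∂E = −n_x/n_z = 1.31787 and ∂z/∂N = −n_y/n_z = −0.21935.
Intercept c from Well 11: 654 − 233.26 + 12.06 = 432.80.
At (168, 105): z = 221.4 − 23.0 + 432.80 = 631.2 m.

631.2 m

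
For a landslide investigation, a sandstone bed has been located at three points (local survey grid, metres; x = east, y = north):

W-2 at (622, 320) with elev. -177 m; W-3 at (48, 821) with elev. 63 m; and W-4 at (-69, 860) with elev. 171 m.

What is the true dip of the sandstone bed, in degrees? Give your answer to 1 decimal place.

57.2°

Let the plane be z = a·x + b·y + c.
W-3−W-2: −574a + 501b = 240;  W-4−W-2: −691a + 540b = 348.
Solving gives a = −1.23507, b = −0.93599.
Gradient magnitude |∇z| = √(a² + b²) = √(1.52541 + 0.87608) = 1.54968.
True dip = arctan(1.54968) = 57.2°, dipping toward NE (azimuth ≈ 053°).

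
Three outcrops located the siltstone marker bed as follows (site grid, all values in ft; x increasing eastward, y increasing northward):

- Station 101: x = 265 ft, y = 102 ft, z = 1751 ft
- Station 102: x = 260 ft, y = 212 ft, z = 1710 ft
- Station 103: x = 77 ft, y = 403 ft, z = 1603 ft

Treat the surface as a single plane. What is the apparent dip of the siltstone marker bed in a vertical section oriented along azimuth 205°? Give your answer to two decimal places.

Let the plane be z = a·x + b·y + c.
Station 102−Station 101: −5a + 110b = −41;  Station 103−Station 101: −188a + 301b = −148.
Solving gives a = 0.20542, b = −0.36339.
Unit vector along 205° is (sin 205°, cos 205°) = (-0.4226, -0.9063).
Slope in that direction = a·(-0.4226) + b·(-0.9063) = 0.24253.
Apparent dip = arctan|0.24253| = 13.63° (true dip is 22.7°, so apparent ≤ true as expected).

13.63°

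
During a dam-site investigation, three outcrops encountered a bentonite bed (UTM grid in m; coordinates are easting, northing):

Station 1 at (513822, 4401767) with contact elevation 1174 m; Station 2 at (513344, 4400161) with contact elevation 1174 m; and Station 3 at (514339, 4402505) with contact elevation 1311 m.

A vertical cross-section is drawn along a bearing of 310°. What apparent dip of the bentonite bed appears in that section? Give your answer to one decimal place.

Two edge vectors: Station 1→Station 2 = (-478, -1606, 0), Station 1→Station 3 = (517, 738, 137).
Normal n = (Station 1→Station 2) × (Station 1→Station 3) = (-220022, 65486, 477538).
So ∂z/∂easting = −n_x/n_z = 0.46074 and ∂z/∂northing = −n_y/n_z = −0.13713.
Unit vector along 310° is (sin 310°, cos 310°) = (-0.7660, 0.6428).
Slope in that direction = a·(-0.7660) + b·(0.6428) = −0.44110.
Apparent dip = arctan|0.44110| = 23.8° (true dip is 25.7°, so apparent ≤ true as expected).

23.8°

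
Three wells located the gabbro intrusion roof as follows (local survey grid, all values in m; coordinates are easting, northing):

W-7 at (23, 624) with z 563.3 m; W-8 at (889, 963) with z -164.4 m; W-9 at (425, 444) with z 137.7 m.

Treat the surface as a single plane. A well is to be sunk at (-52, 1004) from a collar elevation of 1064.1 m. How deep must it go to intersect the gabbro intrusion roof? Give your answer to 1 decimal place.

331.2 m

Two edge vectors: W-7→W-8 = (866, 339, -727.7), W-7→W-9 = (402, -180, -425.6).
Normal n = (W-7→W-8) × (W-7→W-9) = (-275264.4, 76034.2, -292158).
So ∂z/∂easting = −n_x/n_z = −0.942176 and ∂z/∂northing = −n_y/n_z = 0.260250.
Intercept c from W-7: 563.3 + 21.67 − 162.40 = 422.57.
At (-52, 1004): z_contact = 48.99 + 261.29 + 422.57 = 732.86 m.
Depth below ground = 1064.1 − 732.86 = 331.2 m.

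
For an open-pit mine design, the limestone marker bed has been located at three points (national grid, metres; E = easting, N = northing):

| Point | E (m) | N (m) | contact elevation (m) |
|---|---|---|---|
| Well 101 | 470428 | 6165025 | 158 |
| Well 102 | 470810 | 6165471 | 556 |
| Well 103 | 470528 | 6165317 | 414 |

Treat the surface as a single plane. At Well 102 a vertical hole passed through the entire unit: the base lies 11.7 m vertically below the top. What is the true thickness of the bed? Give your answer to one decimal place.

8.8 m

Two edge vectors: Well 101→Well 102 = (382, 446, 398), Well 101→Well 103 = (100, 292, 256).
Normal n = (Well 101→Well 102) × (Well 101→Well 103) = (-2040, -57992, 66944).
So ∂z/∂E = −n_x/n_z = 0.03047 and ∂z/∂N = −n_y/n_z = 0.86628.
|∇z| = √(a²+b²) = 0.86681, so dip δ = arctan(0.86681) = 40.92°.
True thickness = vertical thickness × cos δ = 11.7 × cos 40.92° = 8.8 m.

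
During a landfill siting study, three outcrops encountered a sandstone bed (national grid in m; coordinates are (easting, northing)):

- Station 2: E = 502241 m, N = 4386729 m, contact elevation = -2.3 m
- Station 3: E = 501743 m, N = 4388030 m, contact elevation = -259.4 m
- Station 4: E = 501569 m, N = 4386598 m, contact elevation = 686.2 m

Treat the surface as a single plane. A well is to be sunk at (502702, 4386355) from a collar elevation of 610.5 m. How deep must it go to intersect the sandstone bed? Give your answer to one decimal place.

830.5 m

Two edge vectors: Station 2→Station 3 = (-498, 1301, -257.1), Station 2→Station 4 = (-672, -131, 688.5).
Normal n = (Station 2→Station 3) × (Station 2→Station 4) = (862058.4, 515644.2, 939510).
So ∂z/∂E = −n_x/n_z = −0.917561708 and ∂z/∂N = −n_y/n_z = −0.548843759.
Intercept c from Station 2: -2.3 + 460837.11 + 2407628.83 = 2868463.64.
At (502702, 4386355): z_contact = −461260.11 − 2407423.57 + 2868463.64 = -220.03 m.
Depth below ground = 610.5 − (-220.03) = 830.5 m.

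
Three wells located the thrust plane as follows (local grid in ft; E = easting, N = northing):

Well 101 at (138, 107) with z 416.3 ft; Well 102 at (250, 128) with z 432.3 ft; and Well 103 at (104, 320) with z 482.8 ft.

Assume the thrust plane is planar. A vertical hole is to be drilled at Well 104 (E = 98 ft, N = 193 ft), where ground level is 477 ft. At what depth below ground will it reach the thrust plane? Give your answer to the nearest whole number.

Two edge vectors: Well 101→Well 102 = (112, 21, 16), Well 101→Well 103 = (-34, 213, 66.5).
Normal n = (Well 101→Well 102) × (Well 101→Well 103) = (-2011.5, -7992, 24570).
So ∂z/∂E = −n_x/n_z = 0.08187 and ∂z/∂N = −n_y/n_z = 0.32527.
Intercept c from Well 101: 416.3 − 11.30 − 34.80 = 370.20.
At (98, 193): z_contact = 8.0 + 62.8 + 370.20 = 441.0 ft.
Depth below ground = 477 − 441.0 = 36 ft.

36 ft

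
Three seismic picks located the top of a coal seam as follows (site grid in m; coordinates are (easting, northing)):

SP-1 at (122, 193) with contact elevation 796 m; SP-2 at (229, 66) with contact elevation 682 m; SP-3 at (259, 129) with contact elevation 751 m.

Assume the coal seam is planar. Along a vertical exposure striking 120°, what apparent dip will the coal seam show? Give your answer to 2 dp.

20.92°

Let the plane be z = a·E + b·N + c.
SP-2−SP-1: 107a − 127b = −114;  SP-3−SP-1: 137a − 64b = −45.
Solving gives a = 0.14984, b = 1.02388.
Unit vector along 120° is (sin 120°, cos 120°) = (0.8660, -0.5000).
Slope in that direction = a·(0.8660) + b·(-0.5000) = −0.38217.
Apparent dip = arctan|0.38217| = 20.92° (true dip is 46.0°, so apparent ≤ true as expected).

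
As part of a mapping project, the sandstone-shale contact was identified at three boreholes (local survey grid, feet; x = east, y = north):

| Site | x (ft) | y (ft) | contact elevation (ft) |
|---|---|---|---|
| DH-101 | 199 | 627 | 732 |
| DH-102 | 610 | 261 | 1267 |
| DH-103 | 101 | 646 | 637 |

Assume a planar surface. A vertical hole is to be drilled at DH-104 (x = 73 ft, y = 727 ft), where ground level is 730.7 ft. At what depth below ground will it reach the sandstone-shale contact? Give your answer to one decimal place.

156.9 ft

Let the plane be z = a·x + b·y + c.
DH-102−DH-101: 411a − 366b = 535;  DH-103−DH-101: −98a + 19b = −95.
Solving gives a = 0.87690, b = −0.47703.
Then c = 732 − a·199 − b·627 = 856.59.
At (73, 727): z_contact = 64.01 − 346.80 + 856.59 = 573.81 ft.
Depth below ground = 730.7 − 573.81 = 156.9 ft.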